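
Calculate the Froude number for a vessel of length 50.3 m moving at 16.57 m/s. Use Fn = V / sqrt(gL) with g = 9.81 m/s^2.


Formula: Fn = V / sqrt(g * L)
Step 1 — g * L = 9.81 * 50.3 = 493.443
Step 2 — sqrt(g * L) = sqrt(493.443) = 22.213577
Step 3 — Fn = 16.57 / 22.213577 ≈ 0.74594 (5 s.f.)

0.74594


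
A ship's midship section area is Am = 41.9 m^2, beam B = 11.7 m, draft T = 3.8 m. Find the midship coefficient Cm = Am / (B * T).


Formula: Cm = Am / (B * T)
Step 1 — B * T = 11.7 * 3.8 = 44.46 m^2
Step 2 — Cm = 41.9 / 44.46 ≈ 0.94242 (5 s.f.)

0.94242


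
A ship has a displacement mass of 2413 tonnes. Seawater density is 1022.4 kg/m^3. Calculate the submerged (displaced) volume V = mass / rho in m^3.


Formula: V = mass / rho
Step 1 — convert tonnes to kg: 2413 t * 1000 = 2413000 kg
Step 2 — V = 2413000 / 1022.4 ≈ 2360.1 m^3 (5 s.f.)

2360.1 m^3


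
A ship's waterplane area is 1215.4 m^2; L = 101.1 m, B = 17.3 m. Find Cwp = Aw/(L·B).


Formula: Cwp = Aw / (L * B)
Step 1 — L * B = 101.1 * 17.3 = 1749.03 m^2
Step 2 — Cwp = 1215.4 / 1749.03 ≈ 0.69490 (5 s.f.)

0.69490


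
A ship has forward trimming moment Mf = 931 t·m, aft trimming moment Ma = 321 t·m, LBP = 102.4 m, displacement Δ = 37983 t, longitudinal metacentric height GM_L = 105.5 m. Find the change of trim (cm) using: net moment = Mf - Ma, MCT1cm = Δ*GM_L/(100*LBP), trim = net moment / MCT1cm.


Formula: net trimming moment = Mf - Ma; MCT1cm = Δ*GM_L/(100*LBP); trim = net moment / MCT1cm
Step 1 — net trimming moment = 931 - 321 = 610 t·m
Step 2 — MCT1cm = 37983 * 105.5 / (100 * 102.4) = 391.3288 t·m/cm
Step 3 — trim = 610 / 391.3288 ≈ 1.5588 cm (5 s.f.)

1.5588 cm


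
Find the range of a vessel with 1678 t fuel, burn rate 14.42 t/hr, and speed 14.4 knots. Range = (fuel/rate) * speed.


Formula: endurance = fuel / rate; range = endurance * speed
Step 1 — endurance = 1678 / 14.42 = 116.3662 hours
Step 2 — range = 116.3662 * 14.4 ≈ 1675.7 nautical miles (5 s.f.)

1675.7 NM


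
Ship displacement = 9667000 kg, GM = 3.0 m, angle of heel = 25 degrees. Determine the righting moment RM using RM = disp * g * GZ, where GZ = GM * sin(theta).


Formula: GZ = GM * sin(theta); RM = disp * g * GZ
Step 1 — GZ = 3.0 * sin(25°) = 3.0 * 0.422618 = 1.267854 m
Step 2 — RM = 9667000 * 9.81 * 1.267854 ≈ 120230000 N·m (5 s.f.)

120230000 N·m


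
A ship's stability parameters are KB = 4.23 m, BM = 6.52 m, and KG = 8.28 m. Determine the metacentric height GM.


Formula: GM = KB + BM - KG
Step 1 — KM = KB + BM = 4.23 + 6.52 = 10.75 m
Step 2 — GM = KM - KG = 10.75 - 8.28 = 2.47 m

2.47 m


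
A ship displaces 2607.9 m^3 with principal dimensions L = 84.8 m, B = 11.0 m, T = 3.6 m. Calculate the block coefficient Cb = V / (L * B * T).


Formula: Cb = V / (L * B * T)
Step 1 — L * B * T = 84.8 * 11.0 * 3.6 = 3358.08 m^3
Step 2 — Cb = 2607.9 / 3358.08 ≈ 0.77660 (5 s.f.)

0.77660


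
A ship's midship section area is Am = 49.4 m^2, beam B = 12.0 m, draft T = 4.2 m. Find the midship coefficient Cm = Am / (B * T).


Formula: Cm = Am / (B * T)
Step 1 — B * T = 12.0 * 4.2 = 50.4 m^2
Step 2 — Cm = 49.4 / 50.4 ≈ 0.98016 (5 s.f.)

0.98016


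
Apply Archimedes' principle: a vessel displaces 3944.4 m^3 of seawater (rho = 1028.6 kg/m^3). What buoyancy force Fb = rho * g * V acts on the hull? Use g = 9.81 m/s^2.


Formula: Fb = rho * g * V
Substituting: Fb = 1028.6 * 9.81 * 3944.4
Intermediate: 1028.6 * 9.81 = 10090.566
Result: Fb = 10090.566 * 3944.4 ≈ 39801000 N (5 s.f.)

39801000 N


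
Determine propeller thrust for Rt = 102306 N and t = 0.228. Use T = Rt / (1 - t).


Formula: T = Rt / (1 - t)
Step 1 — (1 - t) = 1 - 0.228 = 0.772
Step 2 — T = 102306 / 0.772 ≈ 132520 N (5 s.f.)

132520 N


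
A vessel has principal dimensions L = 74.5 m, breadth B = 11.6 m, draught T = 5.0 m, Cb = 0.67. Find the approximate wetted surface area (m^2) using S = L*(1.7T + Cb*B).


Formula: S = 1.7*L*T + V/T with V = Cb*L*B*T, i.e. S = L * (1.7*T + Cb*B)
Step 1 — 1.7*T = 1.7 * 5.0 = 8.5 m
Step 2 — Cb*B = 0.67 * 11.6 = 7.772 m
Step 3 — 1.7*T + Cb*B = 8.5 + 7.772 = 16.272 m
Step 4 — S = 74.5 * 16.272 ≈ 1212.3 m^2 (5 s.f.)

1212.3 m^2


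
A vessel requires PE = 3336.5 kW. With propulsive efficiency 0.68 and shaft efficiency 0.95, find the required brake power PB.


Formula: PB = PE / (eta_D * eta_S)
Step 1 — combined efficiency = eta_D * eta_S = 0.68 * 0.95 = 0.646
Step 2 — PB = 3336.5 / 0.646 ≈ 5164.9 kW (5 s.f.)

5164.9 kW


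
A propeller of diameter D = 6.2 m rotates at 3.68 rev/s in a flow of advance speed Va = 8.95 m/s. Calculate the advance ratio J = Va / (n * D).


Formula: J = Va / (n * D)
Step 1 — n * D = 3.68 * 6.2 = 22.816
Step 2 — J = 8.95 / 22.816 ≈ 0.39227 (5 s.f.)

0.39227


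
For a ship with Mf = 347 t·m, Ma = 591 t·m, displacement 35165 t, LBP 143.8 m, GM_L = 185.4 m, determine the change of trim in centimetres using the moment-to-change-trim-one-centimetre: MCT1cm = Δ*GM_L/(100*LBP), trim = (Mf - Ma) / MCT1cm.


Formula: net trimming moment = Mf - Ma; MCT1cm = Δ*GM_L/(100*LBP); trim = net moment / MCT1cm
Step 1 — net trimming moment = 347 - 591 = -244 t·m
Step 2 — MCT1cm = 35165 * 185.4 / (100 * 143.8) = 453.3791 t·m/cm
Step 3 — trim = -244 / 453.3791 ≈ -0.53818 cm (5 s.f.)

-0.53818 cm


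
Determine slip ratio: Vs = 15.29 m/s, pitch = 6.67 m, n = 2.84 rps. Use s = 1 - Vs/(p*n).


Formula: s = 1 - Vs / (p * n)
Step 1 — p * n = 6.67 * 2.84 = 18.9428
Step 2 — Vs / (p*n) = 15.29 / 18.9428 = 0.807167 (6 d.p.)
Step 3 — s = 1 - 0.807167 = 0.192833

0.192833


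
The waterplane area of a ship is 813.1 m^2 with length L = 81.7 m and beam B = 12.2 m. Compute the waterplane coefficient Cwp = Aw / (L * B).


Formula: Cwp = Aw / (L * B)
Step 1 — L * B = 81.7 * 12.2 = 996.74 m^2
Step 2 — Cwp = 813.1 / 996.74 ≈ 0.81576 (5 s.f.)

0.81576


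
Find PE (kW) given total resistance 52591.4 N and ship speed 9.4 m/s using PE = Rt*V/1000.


Formula: PE = Rt * V / 1000 (kW)
Step 1 — PE (W) = 52591.4 * 9.4 = 494359.16 W
Step 2 — PE (kW) = 494359.16 / 1000 ≈ 494.36 kW (5 s.f.)

494.36 kW


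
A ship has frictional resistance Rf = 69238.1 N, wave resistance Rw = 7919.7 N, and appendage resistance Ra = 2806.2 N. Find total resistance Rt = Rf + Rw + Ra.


Formula: Rt = Rf + Rw + Ra
Substituting: Rt = 69238.1 + 7919.7 + 2806.2
Result: Rt = 79964.0 N

79964.0 N


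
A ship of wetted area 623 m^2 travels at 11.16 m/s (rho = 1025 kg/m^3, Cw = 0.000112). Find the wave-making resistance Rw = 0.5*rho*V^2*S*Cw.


Formula: Rw = 0.5 * rho * V^2 * S * Cw
Step 1 — V^2 = 11.16^2 = 124.5456
Step 2 — 0.5 * rho * V^2 = 0.5 * 1025 * 124.5456 = 63829.62
Step 3 — Rw = 63829.62 * 623 * 0.000112 ≈ 4453.8 N (5 s.f.)

4453.8 N


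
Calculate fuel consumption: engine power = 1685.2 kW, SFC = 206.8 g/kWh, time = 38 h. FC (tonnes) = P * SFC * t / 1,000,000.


Formula: FC (tonnes) = P * SFC * t / 1,000,000
Step 1 — P * SFC * t = 1685.2 * 206.8 * 38 = 13242975.68 g
Step 2 — FC (tonnes) = 13242975.68 / 1,000,000 ≈ 13.243 tonnes (5 s.f.)

13.243 tonnes


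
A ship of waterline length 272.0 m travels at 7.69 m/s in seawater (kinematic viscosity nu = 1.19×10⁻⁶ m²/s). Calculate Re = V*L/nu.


Formula: Re = V * L / nu
Step 1 — V * L = 7.69 * 272.0 = 2091.68 m^2/s
Step 2 — Re = 2091.68 / 1.19e-6 = 1.76e+09

1.76e+09


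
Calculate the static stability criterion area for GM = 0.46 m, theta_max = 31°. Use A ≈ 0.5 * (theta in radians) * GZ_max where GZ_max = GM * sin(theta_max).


Formula: GZ_max = GM * sin(theta); Area = 0.5 * theta_rad * GZ_max
Step 1 — GZ_max = 0.46 * sin(31°) = 0.46 * 0.515038 = 0.236917 m
Step 2 — theta_rad = 31 * pi/180 = 0.541052 rad
Step 3 — Area = 0.5 * 0.541052 * 0.236917 ≈ 0.064092 m·rad (5 s.f.)

0.064092 m·rad


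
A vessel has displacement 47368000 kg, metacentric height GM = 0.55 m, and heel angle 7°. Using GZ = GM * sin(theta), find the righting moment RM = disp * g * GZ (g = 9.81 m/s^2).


Formula: GZ = GM * sin(theta); RM = disp * g * GZ
Step 1 — GZ = 0.55 * sin(7°) = 0.55 * 0.121869 = 0.067028 m
Step 2 — RM = 47368000 * 9.81 * 0.067028 ≈ 31147000 N·m (5 s.f.)

31147000 N·m


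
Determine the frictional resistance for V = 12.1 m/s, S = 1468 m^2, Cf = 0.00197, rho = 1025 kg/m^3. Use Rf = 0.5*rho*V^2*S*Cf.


Formula: Rf = 0.5 * rho * V^2 * S * Cf
Step 1 — V^2 = 12.1^2 = 146.41
Step 2 — 0.5 * rho * V^2 = 0.5 * 1025 * 146.41 = 75035.125
Step 3 — Rf = 75035.125 * 1468 * 0.00197 ≈ 217000 N (5 s.f.)

217000 N


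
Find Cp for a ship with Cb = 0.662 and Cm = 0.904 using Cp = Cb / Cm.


Formula: Cp = Cb / Cm
Substituting: Cp = 0.662 / 0.904
Result: Cp ≈ 0.73230 (5 s.f.)

0.73230


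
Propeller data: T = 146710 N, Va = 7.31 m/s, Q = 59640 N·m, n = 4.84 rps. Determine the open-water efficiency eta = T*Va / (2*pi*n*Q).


Formula: eta = T * Va / (2 * pi * n * Q)
Step 1 — numerator = T * Va = 146710 * 7.31 = 1072450.1
Step 2 — 2 * pi * n = 2 * pi * 4.84 = 30.410617
Step 3 — denominator = 30.410617 * 59640 = 1813689.2
Step 4 — eta = 1072450.1 / 1813689.2 ≈ 0.59131 (5 s.f.)

0.59131


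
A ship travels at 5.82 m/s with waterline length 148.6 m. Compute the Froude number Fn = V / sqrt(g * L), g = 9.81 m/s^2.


Formula: Fn = V / sqrt(g * L)
Step 1 — g * L = 9.81 * 148.6 = 1457.766
Step 2 — sqrt(g * L) = sqrt(1457.766) = 38.180702
Step 3 — Fn = 5.82 / 38.180702 ≈ 0.15243 (5 s.f.)

0.15243


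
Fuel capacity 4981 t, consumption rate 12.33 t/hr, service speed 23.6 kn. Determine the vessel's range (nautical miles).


Formula: endurance = fuel / rate; range = endurance * speed
Step 1 — endurance = 4981 / 12.33 = 403.974 hours
Step 2 — range = 403.974 * 23.6 ≈ 9533.8 nautical miles (5 s.f.)

9533.8 NM


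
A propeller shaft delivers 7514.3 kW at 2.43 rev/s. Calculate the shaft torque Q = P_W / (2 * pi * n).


Formula: Q = P_W / (2 * pi * n)
Step 1 — P_W = 7514.3 kW * 1000 = 7514300.0 W
Step 2 — 2 * pi * n = 2 * pi * 2.43 = 15.26814
Step 3 — Q = 7514300.0 / 15.26814 ≈ 492160 N·m (5 s.f.)

492160 N·m


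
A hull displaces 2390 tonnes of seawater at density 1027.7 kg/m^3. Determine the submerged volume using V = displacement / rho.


Formula: V = mass / rho
Step 1 — convert tonnes to kg: 2390 t * 1000 = 2390000 kg
Step 2 — V = 2390000 / 1027.7 ≈ 2325.6 m^3 (5 s.f.)

2325.6 m^3


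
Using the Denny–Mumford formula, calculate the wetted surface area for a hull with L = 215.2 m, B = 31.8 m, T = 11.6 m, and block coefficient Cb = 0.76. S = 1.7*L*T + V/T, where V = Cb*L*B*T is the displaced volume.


Formula: S = 1.7*L*T + V/T with V = Cb*L*B*T, i.e. S = L * (1.7*T + Cb*B)
Step 1 — 1.7*T = 1.7 * 11.6 = 19.72 m
Step 2 — Cb*B = 0.76 * 31.8 = 24.168 m
Step 3 — 1.7*T + Cb*B = 19.72 + 24.168 = 43.888 m
Step 4 — S = 215.2 * 43.888 ≈ 9444.7 m^2 (5 s.f.)

9444.7 m^2


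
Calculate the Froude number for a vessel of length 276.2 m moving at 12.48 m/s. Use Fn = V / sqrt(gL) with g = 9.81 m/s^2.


Formula: Fn = V / sqrt(g * L)
Step 1 — g * L = 9.81 * 276.2 = 2709.522
Step 2 — sqrt(g * L) = sqrt(2709.522) = 52.053069
Step 3 — Fn = 12.48 / 52.053069 ≈ 0.23976 (5 s.f.)

0.23976


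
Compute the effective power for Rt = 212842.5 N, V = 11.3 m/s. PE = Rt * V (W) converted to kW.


Formula: PE = Rt * V / 1000 (kW)
Step 1 — PE (W) = 212842.5 * 11.3 = 2405120.25 W
Step 2 — PE (kW) = 2405120.25 / 1000 ≈ 2405.1 kW (5 s.f.)

2405.1 kW


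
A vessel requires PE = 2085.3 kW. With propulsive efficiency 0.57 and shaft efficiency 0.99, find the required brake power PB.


Formula: PB = PE / (eta_D * eta_S)
Step 1 — combined efficiency = eta_D * eta_S = 0.57 * 0.99 = 0.5643
Step 2 — PB = 2085.3 / 0.5643 ≈ 3695.4 kW (5 s.f.)

3695.4 kW


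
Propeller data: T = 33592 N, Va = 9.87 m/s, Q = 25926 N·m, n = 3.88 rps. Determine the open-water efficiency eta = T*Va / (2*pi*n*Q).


Formula: eta = T * Va / (2 * pi * n * Q)
Step 1 — numerator = T * Va = 33592 * 9.87 = 331553.04
Step 2 — 2 * pi * n = 2 * pi * 3.88 = 24.378759
Step 3 — denominator = 24.378759 * 25926 = 632043.71
Step 4 — eta = 331553.04 / 632043.71 ≈ 0.52457 (5 s.f.)

0.52457


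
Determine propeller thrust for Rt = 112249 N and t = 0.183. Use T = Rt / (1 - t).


Formula: T = Rt / (1 - t)
Step 1 — (1 - t) = 1 - 0.183 = 0.817
Step 2 — T = 112249 / 0.817 ≈ 137390 N (5 s.f.)

137390 N


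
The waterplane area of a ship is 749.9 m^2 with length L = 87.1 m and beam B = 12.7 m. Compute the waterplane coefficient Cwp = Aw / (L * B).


Formula: Cwp = Aw / (L * B)
Step 1 — L * B = 87.1 * 12.7 = 1106.17 m^2
Step 2 — Cwp = 749.9 / 1106.17 ≈ 0.67792 (5 s.f.)

0.67792


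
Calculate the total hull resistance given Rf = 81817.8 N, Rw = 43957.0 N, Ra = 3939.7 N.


Formula: Rt = Rf + Rw + Ra
Substituting: Rt = 81817.8 + 43957.0 + 3939.7
Result: Rt = 129714.5 N

129714.5 N


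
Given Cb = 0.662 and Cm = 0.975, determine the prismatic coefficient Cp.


Formula: Cp = Cb / Cm
Substituting: Cp = 0.662 / 0.975
Result: Cp ≈ 0.67897 (5 s.f.)

0.67897


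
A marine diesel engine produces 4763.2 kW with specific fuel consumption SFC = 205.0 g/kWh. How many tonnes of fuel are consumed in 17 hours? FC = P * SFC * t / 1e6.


Formula: FC (tonnes) = P * SFC * t / 1,000,000
Step 1 — P * SFC * t = 4763.2 * 205.0 * 17 = 16599752.0 g
Step 2 — FC (tonnes) = 16599752.0 / 1,000,000 ≈ 16.600 tonnes (5 s.f.)

16.600 tonnes


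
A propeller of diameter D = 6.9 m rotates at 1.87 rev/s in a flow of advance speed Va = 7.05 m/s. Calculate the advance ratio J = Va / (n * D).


Formula: J = Va / (n * D)
Step 1 — n * D = 1.87 * 6.9 = 12.903
Step 2 — J = 7.05 / 12.903 ≈ 0.54638 (5 s.f.)

0.54638


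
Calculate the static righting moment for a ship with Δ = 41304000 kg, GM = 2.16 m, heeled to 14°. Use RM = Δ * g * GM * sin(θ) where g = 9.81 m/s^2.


Formula: GZ = GM * sin(theta); RM = disp * g * GZ
Step 1 — GZ = 2.16 * sin(14°) = 2.16 * 0.241922 = 0.522552 m
Step 2 — RM = 41304000 * 9.81 * 0.522552 ≈ 211730000 N·m (5 s.f.)

211730000 N·m


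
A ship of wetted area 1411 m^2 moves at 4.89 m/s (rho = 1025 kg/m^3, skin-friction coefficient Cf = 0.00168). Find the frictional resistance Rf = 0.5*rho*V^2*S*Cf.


Formula: Rf = 0.5 * rho * V^2 * S * Cf
Step 1 — V^2 = 4.89^2 = 23.9121
Step 2 — 0.5 * rho * V^2 = 0.5 * 1025 * 23.9121 = 12254.95125
Step 3 — Rf = 12254.95125 * 1411 * 0.00168 ≈ 29050 N (5 s.f.)

29050 N


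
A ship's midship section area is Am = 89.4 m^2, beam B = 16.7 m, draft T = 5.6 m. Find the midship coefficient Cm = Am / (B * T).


Formula: Cm = Am / (B * T)
Step 1 — B * T = 16.7 * 5.6 = 93.52 m^2
Step 2 — Cm = 89.4 / 93.52 ≈ 0.95595 (5 s.f.)

0.95595


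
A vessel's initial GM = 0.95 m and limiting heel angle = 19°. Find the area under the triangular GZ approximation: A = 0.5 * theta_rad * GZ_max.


Formula: GZ_max = GM * sin(theta); Area = 0.5 * theta_rad * GZ_max
Step 1 — GZ_max = 0.95 * sin(19°) = 0.95 * 0.325568 = 0.30929 m
Step 2 — theta_rad = 19 * pi/180 = 0.331613 rad
Step 3 — Area = 0.5 * 0.331613 * 0.30929 ≈ 0.051282 m·rad (5 s.f.)

0.051282 m·rad


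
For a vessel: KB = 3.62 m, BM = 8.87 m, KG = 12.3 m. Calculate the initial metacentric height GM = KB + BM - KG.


Formula: GM = KB + BM - KG
Step 1 — KM = KB + BM = 3.62 + 8.87 = 12.49 m
Step 2 — GM = KM - KG = 12.49 - 12.3 = 0.19 m

0.19 m


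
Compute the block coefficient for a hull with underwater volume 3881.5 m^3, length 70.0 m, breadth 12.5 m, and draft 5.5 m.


Formula: Cb = V / (L * B * T)
Step 1 — L * B * T = 70.0 * 12.5 * 5.5 = 4812.5 m^3
Step 2 — Cb = 3881.5 / 4812.5 ≈ 0.80655 (5 s.f.)

0.80655


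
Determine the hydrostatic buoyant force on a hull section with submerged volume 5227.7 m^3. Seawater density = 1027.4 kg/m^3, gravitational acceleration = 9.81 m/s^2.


Formula: Fb = rho * g * V
Substituting: Fb = 1027.4 * 9.81 * 5227.7
Intermediate: 1027.4 * 9.81 = 10078.794
Result: Fb = 10078.794 * 5227.7 ≈ 52689000 N (5 s.f.)

52689000 N


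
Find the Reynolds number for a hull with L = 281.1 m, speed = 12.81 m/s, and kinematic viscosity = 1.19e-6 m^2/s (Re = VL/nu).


Formula: Re = V * L / nu
Step 1 — V * L = 12.81 * 281.1 = 3600.891 m^2/s
Step 2 — Re = 3600.891 / 1.19e-6 = 3.03e+09

3.03e+09


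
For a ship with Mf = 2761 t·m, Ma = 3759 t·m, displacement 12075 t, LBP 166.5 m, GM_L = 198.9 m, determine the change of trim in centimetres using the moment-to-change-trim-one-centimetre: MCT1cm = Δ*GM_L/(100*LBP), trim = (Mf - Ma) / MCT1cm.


Formula: net trimming moment = Mf - Ma; MCT1cm = Δ*GM_L/(100*LBP); trim = net moment / MCT1cm
Step 1 — net trimming moment = 2761 - 3759 = -998 t·m
Step 2 — MCT1cm = 12075 * 198.9 / (100 * 166.5) = 144.2473 t·m/cm
Step 3 — trim = -998 / 144.2473 ≈ -6.9187 cm (5 s.f.)

-6.9187 cm


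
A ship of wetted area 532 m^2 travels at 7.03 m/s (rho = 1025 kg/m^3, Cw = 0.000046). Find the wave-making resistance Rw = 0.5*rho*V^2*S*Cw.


Formula: Rw = 0.5 * rho * V^2 * S * Cw
Step 1 — V^2 = 7.03^2 = 49.4209
Step 2 — 0.5 * rho * V^2 = 0.5 * 1025 * 49.4209 = 25328.21125
Step 3 — Rw = 25328.21125 * 532 * 0.000046 ≈ 619.83 N (5 s.f.)

619.83 N


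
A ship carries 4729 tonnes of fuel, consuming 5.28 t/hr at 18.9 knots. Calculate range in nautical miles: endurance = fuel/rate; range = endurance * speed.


Formula: endurance = fuel / rate; range = endurance * speed
Step 1 — endurance = 4729 / 5.28 = 895.6439 hours
Step 2 — range = 895.6439 * 18.9 ≈ 16928 nautical miles (5 s.f.)

16928 NM


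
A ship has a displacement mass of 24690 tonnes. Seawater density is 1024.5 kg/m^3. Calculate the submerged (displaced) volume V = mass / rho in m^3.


Formula: V = mass / rho
Step 1 — convert tonnes to kg: 24690 t * 1000 = 24690000 kg
Step 2 — V = 24690000 / 1024.5 ≈ 24100 m^3 (5 s.f.)

24100 m^3


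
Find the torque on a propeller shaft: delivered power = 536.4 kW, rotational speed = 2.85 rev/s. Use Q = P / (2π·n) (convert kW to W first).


Formula: Q = P_W / (2 * pi * n)
Step 1 — P_W = 536.4 kW * 1000 = 536400.0 W
Step 2 — 2 * pi * n = 2 * pi * 2.85 = 17.907078
Step 3 — Q = 536400.0 / 17.907078 ≈ 29955 N·m (5 s.f.)

29955 N·m


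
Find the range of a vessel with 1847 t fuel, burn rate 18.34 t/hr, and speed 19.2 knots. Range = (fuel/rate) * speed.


Formula: endurance = fuel / rate; range = endurance * speed
Step 1 — endurance = 1847 / 18.34 = 100.7088 hours
Step 2 — range = 100.7088 * 19.2 ≈ 1933.6 nautical miles (5 s.f.)

1933.6 NM


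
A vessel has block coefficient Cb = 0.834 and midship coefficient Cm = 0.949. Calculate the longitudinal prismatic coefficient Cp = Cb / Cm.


Formula: Cp = Cb / Cm
Substituting: Cp = 0.834 / 0.949
Result: Cp ≈ 0.87882 (5 s.f.)

0.87882


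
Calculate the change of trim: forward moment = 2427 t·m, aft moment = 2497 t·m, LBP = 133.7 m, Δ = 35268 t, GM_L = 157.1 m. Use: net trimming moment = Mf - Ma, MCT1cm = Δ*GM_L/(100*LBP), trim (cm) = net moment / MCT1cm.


Formula: net trimming moment = Mf - Ma; MCT1cm = Δ*GM_L/(100*LBP); trim = net moment / MCT1cm
Step 1 — net trimming moment = 2427 - 2497 = -70 t·m
Step 2 — MCT1cm = 35268 * 157.1 / (100 * 133.7) = 414.4056 t·m/cm
Step 3 — trim = -70 / 414.4056 ≈ -0.16892 cm (5 s.f.)

-0.16892 cm


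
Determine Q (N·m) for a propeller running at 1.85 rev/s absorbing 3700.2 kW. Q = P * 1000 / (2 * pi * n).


Formula: Q = P_W / (2 * pi * n)
Step 1 — P_W = 3700.2 kW * 1000 = 3700200.0 W
Step 2 — 2 * pi * n = 2 * pi * 1.85 = 11.623893
Step 3 — Q = 3700200.0 / 11.623893 ≈ 318330 N·m (5 s.f.)

318330 N·m


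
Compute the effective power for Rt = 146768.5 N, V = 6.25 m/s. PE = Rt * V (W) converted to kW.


Formula: PE = Rt * V / 1000 (kW)
Step 1 — PE (W) = 146768.5 * 6.25 = 917303.125 W
Step 2 — PE (kW) = 917303.125 / 1000 ≈ 917.30 kW (5 s.f.)

917.30 kW


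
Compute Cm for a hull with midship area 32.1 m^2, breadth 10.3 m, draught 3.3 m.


Formula: Cm = Am / (B * T)
Step 1 — B * T = 10.3 * 3.3 = 33.99 m^2
Step 2 — Cm = 32.1 / 33.99 ≈ 0.94440 (5 s.f.)

0.94440


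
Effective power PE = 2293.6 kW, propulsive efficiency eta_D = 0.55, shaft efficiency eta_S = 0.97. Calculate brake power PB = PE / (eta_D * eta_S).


Formula: PB = PE / (eta_D * eta_S)
Step 1 — combined efficiency = eta_D * eta_S = 0.55 * 0.97 = 0.5335
Step 2 — PB = 2293.6 / 0.5335 ≈ 4299.2 kW (5 s.f.)

4299.2 kW


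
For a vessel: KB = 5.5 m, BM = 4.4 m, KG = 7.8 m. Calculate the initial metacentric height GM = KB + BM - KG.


Formula: GM = KB + BM - KG
Step 1 — KM = KB + BM = 5.5 + 4.4 = 9.9 m
Step 2 — GM = KM - KG = 9.9 - 7.8 = 2.1 m

2.1 m


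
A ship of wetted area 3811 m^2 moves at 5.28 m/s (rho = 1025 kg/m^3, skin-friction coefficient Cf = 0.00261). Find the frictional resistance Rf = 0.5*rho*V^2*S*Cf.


Formula: Rf = 0.5 * rho * V^2 * S * Cf
Step 1 — V^2 = 5.28^2 = 27.8784
Step 2 — 0.5 * rho * V^2 = 0.5 * 1025 * 27.8784 = 14287.68
Step 3 — Rf = 14287.68 * 3811 * 0.00261 ≈ 142120 N (5 s.f.)

142120 N


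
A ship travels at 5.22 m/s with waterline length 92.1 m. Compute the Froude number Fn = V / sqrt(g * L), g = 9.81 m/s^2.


Formula: Fn = V / sqrt(g * L)
Step 1 — g * L = 9.81 * 92.1 = 903.501
Step 2 — sqrt(g * L) = sqrt(903.501) = 30.058293
Step 3 — Fn = 5.22 / 30.058293 ≈ 0.17366 (5 s.f.)

0.17366


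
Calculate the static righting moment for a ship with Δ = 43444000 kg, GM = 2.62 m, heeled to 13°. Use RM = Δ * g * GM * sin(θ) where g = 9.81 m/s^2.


Formula: GZ = GM * sin(theta); RM = disp * g * GZ
Step 1 — GZ = 2.62 * sin(13°) = 2.62 * 0.224951 = 0.589372 m
Step 2 — RM = 43444000 * 9.81 * 0.589372 ≈ 251180000 N·m (5 s.f.)

251180000 N·m


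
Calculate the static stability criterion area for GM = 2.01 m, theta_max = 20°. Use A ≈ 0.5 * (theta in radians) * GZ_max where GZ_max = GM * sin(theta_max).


Formula: GZ_max = GM * sin(theta); Area = 0.5 * theta_rad * GZ_max
Step 1 — GZ_max = 2.01 * sin(20°) = 2.01 * 0.34202 = 0.68746 m
Step 2 — theta_rad = 20 * pi/180 = 0.349066 rad
Step 3 — Area = 0.5 * 0.349066 * 0.68746 ≈ 0.11998 m·rad (5 s.f.)

0.11998 m·rad


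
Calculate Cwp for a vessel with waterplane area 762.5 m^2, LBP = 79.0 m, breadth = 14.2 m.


Formula: Cwp = Aw / (L * B)
Step 1 — L * B = 79.0 * 14.2 = 1121.8 m^2
Step 2 — Cwp = 762.5 / 1121.8 ≈ 0.67971 (5 s.f.)

0.67971


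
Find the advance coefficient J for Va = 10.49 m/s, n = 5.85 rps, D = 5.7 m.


Formula: J = Va / (n * D)
Step 1 — n * D = 5.85 * 5.7 = 33.345
Step 2 — J = 10.49 / 33.345 ≈ 0.31459 (5 s.f.)

0.31459


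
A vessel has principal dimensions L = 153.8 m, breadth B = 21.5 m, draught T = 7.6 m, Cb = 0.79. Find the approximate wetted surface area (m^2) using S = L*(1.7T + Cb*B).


Formula: S = 1.7*L*T + V/T with V = Cb*L*B*T, i.e. S = L * (1.7*T + Cb*B)
Step 1 — 1.7*T = 1.7 * 7.6 = 12.92 m
Step 2 — Cb*B = 0.79 * 21.5 = 16.985 m
Step 3 — 1.7*T + Cb*B = 12.92 + 16.985 = 29.905 m
Step 4 — S = 153.8 * 29.905 ≈ 4599.4 m^2 (5 s.f.)

4599.4 m^2


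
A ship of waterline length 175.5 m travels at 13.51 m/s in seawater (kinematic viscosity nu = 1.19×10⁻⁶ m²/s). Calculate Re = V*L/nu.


Formula: Re = V * L / nu
Step 1 — V * L = 13.51 * 175.5 = 2371.005 m^2/s
Step 2 — Re = 2371.005 / 1.19e-6 = 1.99e+09

1.99e+09


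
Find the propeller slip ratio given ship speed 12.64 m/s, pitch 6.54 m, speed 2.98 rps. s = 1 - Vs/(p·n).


Formula: s = 1 - Vs / (p * n)
Step 1 — p * n = 6.54 * 2.98 = 19.4892
Step 2 — Vs / (p*n) = 12.64 / 19.4892 = 0.648564 (6 d.p.)
Step 3 — s = 1 - 0.648564 = 0.351436

0.351436


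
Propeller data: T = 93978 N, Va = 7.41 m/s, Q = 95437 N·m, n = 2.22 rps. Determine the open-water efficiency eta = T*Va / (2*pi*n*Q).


Formula: eta = T * Va / (2 * pi * n * Q)
Step 1 — numerator = T * Va = 93978 * 7.41 = 696376.98
Step 2 — 2 * pi * n = 2 * pi * 2.22 = 13.948671
Step 3 — denominator = 13.948671 * 95437 = 1331219.31
Step 4 — eta = 696376.98 / 1331219.31 ≈ 0.52311 (5 s.f.)

0.52311


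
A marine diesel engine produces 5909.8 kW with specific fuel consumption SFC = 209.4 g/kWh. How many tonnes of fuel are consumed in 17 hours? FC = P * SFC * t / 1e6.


Formula: FC (tonnes) = P * SFC * t / 1,000,000
Step 1 — P * SFC * t = 5909.8 * 209.4 * 17 = 21037706.04 g
Step 2 — FC (tonnes) = 21037706.04 / 1,000,000 ≈ 21.038 tonnes (5 s.f.)

21.038 tonnes


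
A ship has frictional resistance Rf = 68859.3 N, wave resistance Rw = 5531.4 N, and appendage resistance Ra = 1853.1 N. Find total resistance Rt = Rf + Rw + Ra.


Formula: Rt = Rf + Rw + Ra
Substituting: Rt = 68859.3 + 5531.4 + 1853.1
Result: Rt = 76243.8 N

76243.8 N


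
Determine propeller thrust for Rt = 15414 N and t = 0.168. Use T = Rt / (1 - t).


Formula: T = Rt / (1 - t)
Step 1 — (1 - t) = 1 - 0.168 = 0.832
Step 2 — T = 15414 / 0.832 ≈ 18526 N (5 s.f.)

18526 N


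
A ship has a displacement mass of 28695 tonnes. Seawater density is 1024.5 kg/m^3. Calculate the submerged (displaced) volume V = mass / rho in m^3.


Formula: V = mass / rho
Step 1 — convert tonnes to kg: 28695 t * 1000 = 28695000 kg
Step 2 — V = 28695000 / 1024.5 ≈ 28009 m^3 (5 s.f.)

28009 m^3


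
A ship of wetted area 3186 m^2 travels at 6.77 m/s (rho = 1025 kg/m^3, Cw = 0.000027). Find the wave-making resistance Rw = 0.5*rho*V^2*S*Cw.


Formula: Rw = 0.5 * rho * V^2 * S * Cw
Step 1 — V^2 = 6.77^2 = 45.8329
Step 2 — 0.5 * rho * V^2 = 0.5 * 1025 * 45.8329 = 23489.36125
Step 3 — Rw = 23489.36125 * 3186 * 0.000027 ≈ 2020.6 N (5 s.f.)

2020.6 N


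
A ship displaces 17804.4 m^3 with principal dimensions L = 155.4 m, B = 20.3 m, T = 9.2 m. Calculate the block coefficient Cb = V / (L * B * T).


Formula: Cb = V / (L * B * T)
Step 1 — L * B * T = 155.4 * 20.3 * 9.2 = 29022.504 m^3
Step 2 — Cb = 17804.4 / 29022.504 ≈ 0.61347 (5 s.f.)

0.61347


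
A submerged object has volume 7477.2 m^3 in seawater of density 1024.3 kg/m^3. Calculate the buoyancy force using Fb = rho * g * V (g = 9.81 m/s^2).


Formula: Fb = rho * g * V
Substituting: Fb = 1024.3 * 9.81 * 7477.2
Intermediate: 1024.3 * 9.81 = 10048.383
Result: Fb = 10048.383 * 7477.2 ≈ 75134000 N (5 s.f.)

75134000 N


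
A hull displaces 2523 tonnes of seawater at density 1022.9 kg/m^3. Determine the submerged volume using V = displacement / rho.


Formula: V = mass / rho
Step 1 — convert tonnes to kg: 2523 t * 1000 = 2523000 kg
Step 2 — V = 2523000 / 1022.9 ≈ 2466.5 m^3 (5 s.f.)

2466.5 m^3


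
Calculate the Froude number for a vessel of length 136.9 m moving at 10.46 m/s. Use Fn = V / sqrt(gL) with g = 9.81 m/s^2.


Formula: Fn = V / sqrt(g * L)
Step 1 — g * L = 9.81 * 136.9 = 1342.989
Step 2 — sqrt(g * L) = sqrt(1342.989) = 36.646814
Step 3 — Fn = 10.46 / 36.646814 ≈ 0.28543 (5 s.f.)

0.28543


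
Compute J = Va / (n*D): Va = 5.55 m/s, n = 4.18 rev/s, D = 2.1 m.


Formula: J = Va / (n * D)
Step 1 — n * D = 4.18 * 2.1 = 8.778
Step 2 — J = 5.55 / 8.778 ≈ 0.63226 (5 s.f.)

0.63226


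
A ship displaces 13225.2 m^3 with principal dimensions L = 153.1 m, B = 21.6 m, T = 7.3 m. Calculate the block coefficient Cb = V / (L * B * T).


Formula: Cb = V / (L * B * T)
Step 1 — L * B * T = 153.1 * 21.6 * 7.3 = 24140.808 m^3
Step 2 — Cb = 13225.2 / 24140.808 ≈ 0.54784 (5 s.f.)

0.54784


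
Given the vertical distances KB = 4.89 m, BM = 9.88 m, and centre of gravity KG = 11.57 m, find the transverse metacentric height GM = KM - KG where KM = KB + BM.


Formula: GM = KB + BM - KG
Step 1 — KM = KB + BM = 4.89 + 9.88 = 14.77 m
Step 2 — GM = KM - KG = 14.77 - 11.57 = 3.2 m

3.2 m


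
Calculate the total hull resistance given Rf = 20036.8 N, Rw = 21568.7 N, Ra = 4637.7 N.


Formula: Rt = Rf + Rw + Ra
Substituting: Rt = 20036.8 + 21568.7 + 4637.7
Result: Rt = 46243.2 N

46243.2 N


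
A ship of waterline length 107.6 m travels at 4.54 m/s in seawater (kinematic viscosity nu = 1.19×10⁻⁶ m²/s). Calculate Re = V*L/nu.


Formula: Re = V * L / nu
Step 1 — V * L = 4.54 * 107.6 = 488.504 m^2/s
Step 2 — Re = 488.504 / 1.19e-6 = 4.11e+08

4.11e+08


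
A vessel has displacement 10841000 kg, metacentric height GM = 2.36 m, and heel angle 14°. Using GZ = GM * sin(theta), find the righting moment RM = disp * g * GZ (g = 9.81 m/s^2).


Formula: GZ = GM * sin(theta); RM = disp * g * GZ
Step 1 — GZ = 2.36 * sin(14°) = 2.36 * 0.241922 = 0.570936 m
Step 2 — RM = 10841000 * 9.81 * 0.570936 ≈ 60719000 N·m (5 s.f.)

60719000 N·m


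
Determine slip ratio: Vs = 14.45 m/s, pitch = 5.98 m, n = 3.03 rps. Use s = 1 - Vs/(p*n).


Formula: s = 1 - Vs / (p * n)
Step 1 — p * n = 5.98 * 3.03 = 18.1194
Step 2 — Vs / (p*n) = 14.45 / 18.1194 = 0.797488 (6 d.p.)
Step 3 — s = 1 - 0.797488 = 0.202512

0.202512


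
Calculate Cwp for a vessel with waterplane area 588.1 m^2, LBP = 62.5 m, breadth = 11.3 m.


Formula: Cwp = Aw / (L * B)
Step 1 — L * B = 62.5 * 11.3 = 706.25 m^2
Step 2 — Cwp = 588.1 / 706.25 ≈ 0.83271 (5 s.f.)

0.83271


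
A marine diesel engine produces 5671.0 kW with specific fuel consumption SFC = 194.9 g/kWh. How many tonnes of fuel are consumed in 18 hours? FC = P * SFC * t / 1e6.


Formula: FC (tonnes) = P * SFC * t / 1,000,000
Step 1 — P * SFC * t = 5671.0 * 194.9 * 18 = 19895002.2 g
Step 2 — FC (tonnes) = 19895002.2 / 1,000,000 ≈ 19.895 tonnes (5 s.f.)

19.895 tonnes


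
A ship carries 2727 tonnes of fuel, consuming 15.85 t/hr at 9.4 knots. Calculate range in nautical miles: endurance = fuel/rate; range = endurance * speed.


Formula: endurance = fuel / rate; range = endurance * speed
Step 1 — endurance = 2727 / 15.85 = 172.0505 hours
Step 2 — range = 172.0505 * 9.4 ≈ 1617.3 nautical miles (5 s.f.)

1617.3 NM


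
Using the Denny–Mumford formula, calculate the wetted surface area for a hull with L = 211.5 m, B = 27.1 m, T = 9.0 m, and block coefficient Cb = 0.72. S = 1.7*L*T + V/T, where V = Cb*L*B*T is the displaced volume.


Formula: S = 1.7*L*T + V/T with V = Cb*L*B*T, i.e. S = L * (1.7*T + Cb*B)
Step 1 — 1.7*T = 1.7 * 9.0 = 15.3 m
Step 2 — Cb*B = 0.72 * 27.1 = 19.512 m
Step 3 — 1.7*T + Cb*B = 15.3 + 19.512 = 34.812 m
Step 4 — S = 211.5 * 34.812 ≈ 7362.7 m^2 (5 s.f.)

7362.7 m^2


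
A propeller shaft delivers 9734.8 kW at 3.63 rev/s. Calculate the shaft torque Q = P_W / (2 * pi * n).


Formula: Q = P_W / (2 * pi * n)
Step 1 — P_W = 9734.8 kW * 1000 = 9734800.0 W
Step 2 — 2 * pi * n = 2 * pi * 3.63 = 22.807963
Step 3 — Q = 9734800.0 / 22.807963 ≈ 426820 N·m (5 s.f.)

426820 N·m


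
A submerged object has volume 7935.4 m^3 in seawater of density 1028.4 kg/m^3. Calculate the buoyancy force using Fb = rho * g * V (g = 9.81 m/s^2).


Formula: Fb = rho * g * V
Substituting: Fb = 1028.4 * 9.81 * 7935.4
Intermediate: 1028.4 * 9.81 = 10088.604
Result: Fb = 10088.604 * 7935.4 ≈ 80057000 N (5 s.f.)

80057000 N


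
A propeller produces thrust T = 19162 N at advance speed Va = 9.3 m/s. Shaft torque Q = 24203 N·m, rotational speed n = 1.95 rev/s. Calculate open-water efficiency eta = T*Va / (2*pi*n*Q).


Formula: eta = T * Va / (2 * pi * n * Q)
Step 1 — numerator = T * Va = 19162 * 9.3 = 178206.6
Step 2 — 2 * pi * n = 2 * pi * 1.95 = 12.252211
Step 3 — denominator = 12.252211 * 24203 = 296540.26
Step 4 — eta = 178206.6 / 296540.26 ≈ 0.60095 (5 s.f.)

0.60095


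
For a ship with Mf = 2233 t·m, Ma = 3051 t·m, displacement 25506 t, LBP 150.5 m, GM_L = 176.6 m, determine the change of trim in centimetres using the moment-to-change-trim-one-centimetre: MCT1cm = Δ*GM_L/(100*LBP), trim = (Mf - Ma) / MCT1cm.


Formula: net trimming moment = Mf - Ma; MCT1cm = Δ*GM_L/(100*LBP); trim = net moment / MCT1cm
Step 1 — net trimming moment = 2233 - 3051 = -818 t·m
Step 2 — MCT1cm = 25506 * 176.6 / (100 * 150.5) = 299.293 t·m/cm
Step 3 — trim = -818 / 299.293 ≈ -2.7331 cm (5 s.f.)

-2.7331 cm


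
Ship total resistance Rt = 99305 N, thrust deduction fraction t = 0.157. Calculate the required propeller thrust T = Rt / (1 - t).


Formula: T = Rt / (1 - t)
Step 1 — (1 - t) = 1 - 0.157 = 0.843
Step 2 — T = 99305 / 0.843 ≈ 117800 N (5 s.f.)

117800 N


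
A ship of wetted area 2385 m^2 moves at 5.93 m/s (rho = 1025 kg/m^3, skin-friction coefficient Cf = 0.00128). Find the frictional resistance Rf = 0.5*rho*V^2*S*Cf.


Formula: Rf = 0.5 * rho * V^2 * S * Cf
Step 1 — V^2 = 5.93^2 = 35.1649
Step 2 — 0.5 * rho * V^2 = 0.5 * 1025 * 35.1649 = 18022.01125
Step 3 — Rf = 18022.01125 * 2385 * 0.00128 ≈ 55018 N (5 s.f.)

55018 N


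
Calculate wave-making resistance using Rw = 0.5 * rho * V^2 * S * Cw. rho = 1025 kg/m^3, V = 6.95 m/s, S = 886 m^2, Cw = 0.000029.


Formula: Rw = 0.5 * rho * V^2 * S * Cw
Step 1 — V^2 = 6.95^2 = 48.3025
Step 2 — 0.5 * rho * V^2 = 0.5 * 1025 * 48.3025 = 24755.03125
Step 3 — Rw = 24755.03125 * 886 * 0.000029 ≈ 636.06 N (5 s.f.)

636.06 N


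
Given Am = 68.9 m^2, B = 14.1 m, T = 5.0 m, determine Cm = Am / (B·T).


Formula: Cm = Am / (B * T)
Step 1 — B * T = 14.1 * 5.0 = 70.5 m^2
Step 2 — Cm = 68.9 / 70.5 ≈ 0.97730 (5 s.f.)

0.97730


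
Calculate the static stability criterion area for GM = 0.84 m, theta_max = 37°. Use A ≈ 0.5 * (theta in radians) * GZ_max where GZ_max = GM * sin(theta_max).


Formula: GZ_max = GM * sin(theta); Area = 0.5 * theta_rad * GZ_max
Step 1 — GZ_max = 0.84 * sin(37°) = 0.84 * 0.601815 = 0.505525 m
Step 2 — theta_rad = 37 * pi/180 = 0.645772 rad
Step 3 — Area = 0.5 * 0.645772 * 0.505525 ≈ 0.16323 m·rad (5 s.f.)

0.16323 m·rad


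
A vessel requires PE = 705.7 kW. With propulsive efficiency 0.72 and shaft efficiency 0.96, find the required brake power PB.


Formula: PB = PE / (eta_D * eta_S)
Step 1 — combined efficiency = eta_D * eta_S = 0.72 * 0.96 = 0.6912
Step 2 — PB = 705.7 / 0.6912 ≈ 1021.0 kW (5 s.f.)

1021.0 kW


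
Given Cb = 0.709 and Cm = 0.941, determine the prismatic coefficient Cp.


Formula: Cp = Cb / Cm
Substituting: Cp = 0.709 / 0.941
Result: Cp ≈ 0.75345 (5 s.f.)

0.75345


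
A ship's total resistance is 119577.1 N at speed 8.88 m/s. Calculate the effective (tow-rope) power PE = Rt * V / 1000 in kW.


Formula: PE = Rt * V / 1000 (kW)
Step 1 — PE (W) = 119577.1 * 8.88 = 1061844.648 W
Step 2 — PE (kW) = 1061844.648 / 1000 ≈ 1061.8 kW (5 s.f.)

1061.8 kW


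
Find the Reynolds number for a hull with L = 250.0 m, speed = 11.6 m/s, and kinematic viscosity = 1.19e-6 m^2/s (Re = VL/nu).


Formula: Re = V * L / nu
Step 1 — V * L = 11.6 * 250.0 = 2900.0 m^2/s
Step 2 — Re = 2900.0 / 1.19e-6 = 2.44e+09

2.44e+09


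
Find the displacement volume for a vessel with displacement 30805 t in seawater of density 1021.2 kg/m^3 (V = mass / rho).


Formula: V = mass / rho
Step 1 — convert tonnes to kg: 30805 t * 1000 = 30805000 kg
Step 2 — V = 30805000 / 1021.2 ≈ 30165 m^3 (5 s.f.)

30165 m^3


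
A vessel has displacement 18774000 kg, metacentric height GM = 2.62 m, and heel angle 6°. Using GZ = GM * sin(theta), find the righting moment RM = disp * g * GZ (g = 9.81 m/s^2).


Formula: GZ = GM * sin(theta); RM = disp * g * GZ
Step 1 — GZ = 2.62 * sin(6°) = 2.62 * 0.104528 = 0.273863 m
Step 2 — RM = 18774000 * 9.81 * 0.273863 ≈ 50438000 N·m (5 s.f.)

50438000 N·m


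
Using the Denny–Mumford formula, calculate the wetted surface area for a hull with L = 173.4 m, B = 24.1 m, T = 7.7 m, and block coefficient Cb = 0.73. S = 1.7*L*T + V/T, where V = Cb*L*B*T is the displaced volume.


Formula: S = 1.7*L*T + V/T with V = Cb*L*B*T, i.e. S = L * (1.7*T + Cb*B)
Step 1 — 1.7*T = 1.7 * 7.7 = 13.09 m
Step 2 — Cb*B = 0.73 * 24.1 = 17.593 m
Step 3 — 1.7*T + Cb*B = 13.09 + 17.593 = 30.683 m
Step 4 — S = 173.4 * 30.683 ≈ 5320.4 m^2 (5 s.f.)

5320.4 m^2


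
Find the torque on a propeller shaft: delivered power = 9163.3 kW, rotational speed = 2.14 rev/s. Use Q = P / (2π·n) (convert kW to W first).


Formula: Q = P_W / (2 * pi * n)
Step 1 — P_W = 9163.3 kW * 1000 = 9163300.0 W
Step 2 — 2 * pi * n = 2 * pi * 2.14 = 13.446017
Step 3 — Q = 9163300.0 / 13.446017 ≈ 681490 N·m (5 s.f.)

681490 N·m


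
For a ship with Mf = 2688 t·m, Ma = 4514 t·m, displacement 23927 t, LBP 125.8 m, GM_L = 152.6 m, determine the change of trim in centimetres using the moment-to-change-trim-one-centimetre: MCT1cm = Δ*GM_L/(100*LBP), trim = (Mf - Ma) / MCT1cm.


Formula: net trimming moment = Mf - Ma; MCT1cm = Δ*GM_L/(100*LBP); trim = net moment / MCT1cm
Step 1 — net trimming moment = 2688 - 4514 = -1826 t·m
Step 2 — MCT1cm = 23927 * 152.6 / (100 * 125.8) = 290.2433 t·m/cm
Step 3 — trim = -1826 / 290.2433 ≈ -6.2913 cm (5 s.f.)

-6.2913 cm


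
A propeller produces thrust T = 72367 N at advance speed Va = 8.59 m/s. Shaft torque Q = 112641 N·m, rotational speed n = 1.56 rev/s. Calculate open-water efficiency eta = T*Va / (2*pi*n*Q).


Formula: eta = T * Va / (2 * pi * n * Q)
Step 1 — numerator = T * Va = 72367 * 8.59 = 621632.53
Step 2 — 2 * pi * n = 2 * pi * 1.56 = 9.801769
Step 3 — denominator = 9.801769 * 112641 = 1104081.06
Step 4 — eta = 621632.53 / 1104081.06 ≈ 0.56303 (5 s.f.)

0.56303


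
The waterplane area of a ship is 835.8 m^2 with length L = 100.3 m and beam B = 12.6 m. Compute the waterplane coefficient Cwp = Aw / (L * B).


Formula: Cwp = Aw / (L * B)
Step 1 — L * B = 100.3 * 12.6 = 1263.78 m^2
Step 2 — Cwp = 835.8 / 1263.78 ≈ 0.66135 (5 s.f.)

0.66135


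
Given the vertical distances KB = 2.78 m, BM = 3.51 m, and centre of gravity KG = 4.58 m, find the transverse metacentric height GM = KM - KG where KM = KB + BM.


Formula: GM = KB + BM - KG
Step 1 — KM = KB + BM = 2.78 + 3.51 = 6.29 m
Step 2 — GM = KM - KG = 6.29 - 4.58 = 1.71 m

1.71 m


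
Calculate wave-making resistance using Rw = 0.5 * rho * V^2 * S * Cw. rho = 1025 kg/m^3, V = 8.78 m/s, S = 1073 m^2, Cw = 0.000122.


Formula: Rw = 0.5 * rho * V^2 * S * Cw
Step 1 — V^2 = 8.78^2 = 77.0884
Step 2 — 0.5 * rho * V^2 = 0.5 * 1025 * 77.0884 = 39507.805
Step 3 — Rw = 39507.805 * 1073 * 0.000122 ≈ 5171.8 N (5 s.f.)

5171.8 N


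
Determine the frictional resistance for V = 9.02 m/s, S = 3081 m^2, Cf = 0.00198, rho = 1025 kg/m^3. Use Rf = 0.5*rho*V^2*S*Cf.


Formula: Rf = 0.5 * rho * V^2 * S * Cf
Step 1 — V^2 = 9.02^2 = 81.3604
Step 2 — 0.5 * rho * V^2 = 0.5 * 1025 * 81.3604 = 41697.205
Step 3 — Rf = 41697.205 * 3081 * 0.00198 ≈ 254370 N (5 s.f.)

254370 N


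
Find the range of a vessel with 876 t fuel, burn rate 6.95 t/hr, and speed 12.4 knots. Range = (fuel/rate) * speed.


Formula: endurance = fuel / rate; range = endurance * speed
Step 1 — endurance = 876 / 6.95 = 126.0432 hours
Step 2 — range = 126.0432 * 12.4 ≈ 1562.9 nautical miles (5 s.f.)

1562.9 NM


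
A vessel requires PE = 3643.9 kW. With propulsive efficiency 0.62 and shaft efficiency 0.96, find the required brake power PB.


Formula: PB = PE / (eta_D * eta_S)
Step 1 — combined efficiency = eta_D * eta_S = 0.62 * 0.96 = 0.5952
Step 2 — PB = 3643.9 / 0.5952 ≈ 6122.1 kW (5 s.f.)

6122.1 kW


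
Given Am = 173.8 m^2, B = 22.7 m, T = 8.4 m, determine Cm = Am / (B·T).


Formula: Cm = Am / (B * T)
Step 1 — B * T = 22.7 * 8.4 = 190.68 m^2
Step 2 — Cm = 173.8 / 190.68 ≈ 0.91147 (5 s.f.)

0.91147


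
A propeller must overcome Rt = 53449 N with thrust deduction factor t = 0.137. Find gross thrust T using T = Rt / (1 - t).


Formula: T = Rt / (1 - t)
Step 1 — (1 - t) = 1 - 0.137 = 0.863
Step 2 — T = 53449 / 0.863 ≈ 61934 N (5 s.f.)

61934 N
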